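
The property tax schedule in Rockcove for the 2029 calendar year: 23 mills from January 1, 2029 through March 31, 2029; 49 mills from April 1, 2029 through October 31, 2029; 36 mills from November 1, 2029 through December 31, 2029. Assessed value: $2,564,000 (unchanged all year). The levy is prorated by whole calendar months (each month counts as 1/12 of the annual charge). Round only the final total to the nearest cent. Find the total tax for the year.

January 1 – March 31, 2029: 3 months at 23 mills → $2,564,000 × 2.3% × 3/12 = $14,743.0000
April 1 – October 31, 2029: 7 months at 49 mills → $2,564,000 × 4.9% × 7/12 = $73,287.6667
November 1 – December 31, 2029: 2 months at 36 mills → $2,564,000 × 3.6% × 2/12 = $15,384.0000
Total = $103,414.6667

$103,414.67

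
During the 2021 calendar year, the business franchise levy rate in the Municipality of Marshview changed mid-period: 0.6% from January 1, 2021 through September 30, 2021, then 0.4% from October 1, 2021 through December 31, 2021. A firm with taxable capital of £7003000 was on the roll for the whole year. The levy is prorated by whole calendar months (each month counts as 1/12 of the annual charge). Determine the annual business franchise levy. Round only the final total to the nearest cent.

£38516.50

January 1 – September 30, 2021: 9 months at 0.6% → £7003000 × 0.6% × 9/12 = £31513.5000
October 1 – December 31, 2021: 3 months at 0.4% → £7003000 × 0.4% × 3/12 = £7003.0000
Total = £38516.5000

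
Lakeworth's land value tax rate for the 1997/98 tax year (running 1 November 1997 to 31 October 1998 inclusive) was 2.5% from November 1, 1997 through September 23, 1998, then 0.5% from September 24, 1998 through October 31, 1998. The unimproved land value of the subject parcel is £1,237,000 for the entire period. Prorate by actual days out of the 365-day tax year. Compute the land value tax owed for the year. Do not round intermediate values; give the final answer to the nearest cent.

November 1, 1997 – September 23, 1998: 327 days at 2.5% → £1,237,000 × 2.5% × 327/365 = £27,705.4110
September 24 – October 31, 1998: 38 days at 0.5% → £1,237,000 × 0.5% × 38/365 = £643.9178
Total = £28,349.3288

£28,349.33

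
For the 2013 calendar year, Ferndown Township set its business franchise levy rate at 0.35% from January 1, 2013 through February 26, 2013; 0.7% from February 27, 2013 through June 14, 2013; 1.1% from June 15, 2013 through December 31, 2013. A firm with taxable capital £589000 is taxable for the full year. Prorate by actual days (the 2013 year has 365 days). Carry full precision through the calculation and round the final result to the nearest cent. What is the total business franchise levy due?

January 1 – February 26, 2013: 57 days at 0.35% → £589000 × 0.35% × 57/365 = £321.9329
February 27 – June 14, 2013: 108 days at 0.7% → £589000 × 0.7% × 108/365 = £1219.9562
June 15 – December 31, 2013: 200 days at 1.1% → £589000 × 1.1% × 200/365 = £3550.1370
Total = £5092.0260

£5092.03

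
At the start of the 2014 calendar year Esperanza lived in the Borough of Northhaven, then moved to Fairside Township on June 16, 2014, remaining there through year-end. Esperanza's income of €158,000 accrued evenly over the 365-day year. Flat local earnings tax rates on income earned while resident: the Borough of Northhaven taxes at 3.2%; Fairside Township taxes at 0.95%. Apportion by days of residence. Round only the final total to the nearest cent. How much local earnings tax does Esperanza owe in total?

€3,117.79

The Borough of Northhaven, January 1 – June 15, 2014: 166 days → €158,000 × 3.2% × 166/365 = €2,299.4411
Fairside Township, June 16 – December 31, 2014: 199 days → €158,000 × 0.95% × 199/365 = €818.3534
Total = €3,117.7945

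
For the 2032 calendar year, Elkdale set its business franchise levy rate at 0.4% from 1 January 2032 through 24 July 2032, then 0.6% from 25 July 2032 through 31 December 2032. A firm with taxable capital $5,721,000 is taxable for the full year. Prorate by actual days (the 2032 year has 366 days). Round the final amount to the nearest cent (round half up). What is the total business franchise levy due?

1 January – 24 July 2032: 206 days at 0.4% → $5,721,000 × 0.4% × 206/366 = $12,880.0656
25 July – 31 December 2032: 160 days at 0.6% → $5,721,000 × 0.6% × 160/366 = $15,005.9016
Total = $27,885.9672

$27,885.97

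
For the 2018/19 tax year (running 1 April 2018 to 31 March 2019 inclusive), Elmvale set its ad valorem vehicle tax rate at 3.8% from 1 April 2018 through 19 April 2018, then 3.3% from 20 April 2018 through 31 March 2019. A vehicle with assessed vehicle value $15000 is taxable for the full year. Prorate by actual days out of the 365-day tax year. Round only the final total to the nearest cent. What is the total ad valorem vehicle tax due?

1 April – 19 April 2018: 19 days at 3.8% → $15000 × 3.8% × 19/365 = $29.6712
20 April 2018 – 31 March 2019: 346 days at 3.3% → $15000 × 3.3% × 346/365 = $469.2329
Total = $498.9041

$498.90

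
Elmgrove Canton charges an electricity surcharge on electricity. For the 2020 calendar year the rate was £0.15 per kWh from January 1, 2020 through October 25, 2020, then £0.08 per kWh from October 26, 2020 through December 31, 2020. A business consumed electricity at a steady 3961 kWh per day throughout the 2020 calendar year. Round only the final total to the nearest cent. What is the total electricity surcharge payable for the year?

£198881.81

January 1 – October 25, 2020: 299 days × 3961 kWh/day = 1,184,339 kWh at £0.15/kWh → £177650.85
October 26 – December 31, 2020: 67 days × 3961 kWh/day = 265,387 kWh at £0.08/kWh → £21230.96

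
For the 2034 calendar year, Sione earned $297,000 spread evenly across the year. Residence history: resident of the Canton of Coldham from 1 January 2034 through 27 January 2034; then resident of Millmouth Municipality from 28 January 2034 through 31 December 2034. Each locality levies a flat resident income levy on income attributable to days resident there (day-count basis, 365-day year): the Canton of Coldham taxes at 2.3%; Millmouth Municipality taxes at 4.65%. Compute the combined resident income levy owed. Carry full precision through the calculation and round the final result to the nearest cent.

$13,294.21

The Canton of Coldham, 1 January – 27 January 2034: 27 days → $297,000 × 2.3% × 27/365 = $505.3068
Millmouth Municipality, 28 January – 31 December 2034: 338 days → $297,000 × 4.65% × 338/365 = $12,788.9014
Total = $13,294.2082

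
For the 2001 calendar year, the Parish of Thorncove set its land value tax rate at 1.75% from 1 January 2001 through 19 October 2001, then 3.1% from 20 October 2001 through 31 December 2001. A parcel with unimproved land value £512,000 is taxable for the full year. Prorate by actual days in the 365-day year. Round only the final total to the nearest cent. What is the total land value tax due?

£10,342.40

1 January – 19 October 2001: 292 days at 1.75% → £512,000 × 1.75% × 292/365 = £7,168.0000
20 October – 31 December 2001: 73 days at 3.1% → £512,000 × 3.1% × 73/365 = £3,174.4000
Total = £10,342.4000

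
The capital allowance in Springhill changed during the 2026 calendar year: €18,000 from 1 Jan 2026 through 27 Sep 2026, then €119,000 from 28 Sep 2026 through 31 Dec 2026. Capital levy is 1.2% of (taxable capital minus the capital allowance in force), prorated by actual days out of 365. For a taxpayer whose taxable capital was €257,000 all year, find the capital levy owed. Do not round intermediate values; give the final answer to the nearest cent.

€2,552.55

1 Jan – 27 Sep 2026: 270 days, exemption €18,000 → (€257,000 − €18,000) × 1.2% × 270/365 = €2,121.5342
28 Sep – 31 Dec 2026: 95 days, exemption €119,000 → (€257,000 − €119,000) × 1.2% × 95/365 = €431.0137
Total = €2,552.5479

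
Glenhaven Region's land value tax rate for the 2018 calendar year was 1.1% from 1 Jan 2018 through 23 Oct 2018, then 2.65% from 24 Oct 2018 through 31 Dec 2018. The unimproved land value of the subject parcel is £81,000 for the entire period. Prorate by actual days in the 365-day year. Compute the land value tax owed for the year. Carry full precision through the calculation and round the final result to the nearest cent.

£1,128.34

1 Jan – 23 Oct 2018: 296 days at 1.1% → £81,000 × 1.1% × 296/365 = £722.5644
24 Oct – 31 Dec 2018: 69 days at 2.65% → £81,000 × 2.65% × 69/365 = £405.7767
Total = £1,128.3411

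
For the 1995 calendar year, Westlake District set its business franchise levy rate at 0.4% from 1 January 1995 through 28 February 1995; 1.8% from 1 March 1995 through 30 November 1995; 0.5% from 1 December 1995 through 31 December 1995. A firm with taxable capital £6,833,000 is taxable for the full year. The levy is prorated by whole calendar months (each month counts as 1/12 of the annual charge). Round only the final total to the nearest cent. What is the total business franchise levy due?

£99,647.92

1 January – 28 February 1995: 2 months at 0.4% → £6,833,000 × 0.4% × 2/12 = £4,555.3333
1 March – 30 November 1995: 9 months at 1.8% → £6,833,000 × 1.8% × 9/12 = £92,245.5000
1 December – 31 December 1995: 1 month at 0.5% → £6,833,000 × 0.5% × 1/12 = £2,847.0833
Total = £99,647.9167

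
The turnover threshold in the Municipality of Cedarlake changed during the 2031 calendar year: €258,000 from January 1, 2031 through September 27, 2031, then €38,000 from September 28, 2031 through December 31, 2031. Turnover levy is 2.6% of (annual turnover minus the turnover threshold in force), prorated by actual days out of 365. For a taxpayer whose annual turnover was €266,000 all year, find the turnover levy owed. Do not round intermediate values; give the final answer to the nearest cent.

€1,696.77

January 1 – September 27, 2031: 270 days, exemption €258,000 → (€266,000 − €258,000) × 2.6% × 270/365 = €153.8630
September 28 – December 31, 2031: 95 days, exemption €38,000 → (€266,000 − €38,000) × 2.6% × 95/365 = €1,542.9041
Total = €1,696.7671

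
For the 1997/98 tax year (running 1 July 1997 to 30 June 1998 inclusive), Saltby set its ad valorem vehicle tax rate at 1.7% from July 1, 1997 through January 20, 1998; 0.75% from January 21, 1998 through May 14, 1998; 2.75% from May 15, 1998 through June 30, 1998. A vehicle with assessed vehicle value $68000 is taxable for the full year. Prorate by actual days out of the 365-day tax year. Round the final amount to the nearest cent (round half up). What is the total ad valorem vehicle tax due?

$1046.18

July 1, 1997 – January 20, 1998: 204 days at 1.7% → $68000 × 1.7% × 204/365 = $646.0932
January 21 – May 14, 1998: 114 days at 0.75% → $68000 × 0.75% × 114/365 = $159.2877
May 15 – June 30, 1998: 47 days at 2.75% → $68000 × 2.75% × 47/365 = $240.7945
Total = $1046.1753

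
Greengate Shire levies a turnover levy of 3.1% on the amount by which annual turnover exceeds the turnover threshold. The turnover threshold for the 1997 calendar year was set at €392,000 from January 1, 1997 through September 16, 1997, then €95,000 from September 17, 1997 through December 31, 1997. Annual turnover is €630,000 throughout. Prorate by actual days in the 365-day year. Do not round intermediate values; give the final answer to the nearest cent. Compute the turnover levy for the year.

January 1 – September 16, 1997: 259 days, exemption €392,000 → (€630,000 − €392,000) × 3.1% × 259/365 = €5,235.3479
September 17 – December 31, 1997: 106 days, exemption €95,000 → (€630,000 − €95,000) × 3.1% × 106/365 = €4,816.4658
Total = €10,051.8137

€10,051.81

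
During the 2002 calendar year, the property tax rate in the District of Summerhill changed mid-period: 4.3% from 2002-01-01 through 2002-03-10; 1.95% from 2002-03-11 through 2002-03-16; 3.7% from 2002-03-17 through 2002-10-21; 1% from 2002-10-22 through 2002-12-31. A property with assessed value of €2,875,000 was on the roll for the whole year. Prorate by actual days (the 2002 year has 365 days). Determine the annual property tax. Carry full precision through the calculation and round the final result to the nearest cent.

€93,709.25

2002-01-01 to 2002-03-10: 69 days at 4.3% → €2,875,000 × 4.3% × 69/365 = €23,370.2055
2002-03-11 to 2002-03-16: 6 days at 1.95% → €2,875,000 × 1.95% × 6/365 = €921.5753
2002-03-17 to 2002-10-21: 219 days at 3.7% → €2,875,000 × 3.7% × 219/365 = €63,825.0000
2002-10-22 to 2002-12-31: 71 days at 1% → €2,875,000 × 1% × 71/365 = €5,592.4658
Total = €93,709.2466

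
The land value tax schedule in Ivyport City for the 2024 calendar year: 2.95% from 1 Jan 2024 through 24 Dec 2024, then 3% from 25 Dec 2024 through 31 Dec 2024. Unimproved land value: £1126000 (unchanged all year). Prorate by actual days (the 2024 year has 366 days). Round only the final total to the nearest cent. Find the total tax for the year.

£33227.77

1 Jan – 24 Dec 2024: 359 days at 2.95% → £1126000 × 2.95% × 359/366 = £32581.7022
25 Dec – 31 Dec 2024: 7 days at 3% → £1126000 × 3% × 7/366 = £646.0656
Total = £33227.7678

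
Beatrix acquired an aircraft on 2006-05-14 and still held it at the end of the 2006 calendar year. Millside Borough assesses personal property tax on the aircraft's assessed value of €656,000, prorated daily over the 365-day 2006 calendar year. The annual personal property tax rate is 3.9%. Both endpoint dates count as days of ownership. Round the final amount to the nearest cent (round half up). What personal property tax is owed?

Days held (2006-05-14 to 2006-12-31): 232 out of 365
Tax = €656,000 × 3.9% × 232/365 = €16,261.6110

€16,261.61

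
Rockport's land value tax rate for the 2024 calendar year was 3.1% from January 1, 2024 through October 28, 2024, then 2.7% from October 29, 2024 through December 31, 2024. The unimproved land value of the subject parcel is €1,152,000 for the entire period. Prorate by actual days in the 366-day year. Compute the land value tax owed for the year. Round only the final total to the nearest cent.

January 1 – October 28, 2024: 302 days at 3.1% → €1,152,000 × 3.1% × 302/366 = €29,467.2787
October 29 – December 31, 2024: 64 days at 2.7% → €1,152,000 × 2.7% × 64/366 = €5,438.9508
Total = €34,906.2295

€34,906.23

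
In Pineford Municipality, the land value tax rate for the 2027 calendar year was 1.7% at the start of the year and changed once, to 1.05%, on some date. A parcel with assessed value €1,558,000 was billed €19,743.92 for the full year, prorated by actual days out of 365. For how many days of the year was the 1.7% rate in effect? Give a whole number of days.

122 days

Let d = days at the first rate; then 365 − d days at the second rate.
€1,558,000 × [1.7%·d + 1.05%·(365−d)] / 365 = €19,743.92
Solving gives d = 122, so the new rate took effect on May 3, 2027.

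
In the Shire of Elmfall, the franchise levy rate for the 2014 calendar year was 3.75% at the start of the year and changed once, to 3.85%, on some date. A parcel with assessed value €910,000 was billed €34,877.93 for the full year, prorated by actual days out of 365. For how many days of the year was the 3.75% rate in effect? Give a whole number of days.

63 days

Let d = days at the first rate; then 365 − d days at the second rate.
€910,000 × [3.75%·d + 3.85%·(365−d)] / 365 = €34,877.93
Solving gives d = 63, so the new rate took effect on 5 Mar 2014.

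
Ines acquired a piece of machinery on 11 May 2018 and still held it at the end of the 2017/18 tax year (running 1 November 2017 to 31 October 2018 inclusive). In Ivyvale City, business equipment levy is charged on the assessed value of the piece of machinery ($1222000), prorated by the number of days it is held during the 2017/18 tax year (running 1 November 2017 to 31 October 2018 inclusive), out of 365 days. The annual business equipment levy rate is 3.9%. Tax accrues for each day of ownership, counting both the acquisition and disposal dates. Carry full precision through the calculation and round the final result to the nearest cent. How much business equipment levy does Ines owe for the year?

$22719.16

Days held (11 May – 31 October 2018): 174 out of 365
Tax = $1222000 × 3.9% × 174/365 = $22719.1562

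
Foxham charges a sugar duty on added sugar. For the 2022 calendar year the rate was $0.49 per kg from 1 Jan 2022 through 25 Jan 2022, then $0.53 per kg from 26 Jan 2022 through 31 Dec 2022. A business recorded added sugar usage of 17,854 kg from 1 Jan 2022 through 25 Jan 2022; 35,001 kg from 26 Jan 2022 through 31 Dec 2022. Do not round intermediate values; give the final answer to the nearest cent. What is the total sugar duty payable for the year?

1 Jan – 25 Jan 2022: 17,854 kg at $0.49/kg → $8748.46
26 Jan – 31 Dec 2022: 35,001 kg at $0.53/kg → $18550.53

$27298.99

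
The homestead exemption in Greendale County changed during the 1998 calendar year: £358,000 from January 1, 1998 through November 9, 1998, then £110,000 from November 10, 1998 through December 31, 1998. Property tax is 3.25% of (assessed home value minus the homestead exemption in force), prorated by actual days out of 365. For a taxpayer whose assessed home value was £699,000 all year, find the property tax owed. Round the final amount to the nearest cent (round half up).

January 1 – November 9, 1998: 313 days, exemption £358,000 → (£699,000 − £358,000) × 3.25% × 313/365 = £9,503.6233
November 10 – December 31, 1998: 52 days, exemption £110,000 → (£699,000 − £110,000) × 3.25% × 52/365 = £2,727.1507
Total = £12,230.7740

£12,230.77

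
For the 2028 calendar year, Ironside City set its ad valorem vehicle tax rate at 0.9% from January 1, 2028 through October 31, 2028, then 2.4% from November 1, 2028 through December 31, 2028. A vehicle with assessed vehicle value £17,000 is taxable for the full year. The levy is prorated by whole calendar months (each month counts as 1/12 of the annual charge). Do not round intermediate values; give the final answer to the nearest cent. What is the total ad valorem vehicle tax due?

£195.50

January 1 – October 31, 2028: 10 months at 0.9% → £17,000 × 0.9% × 10/12 = £127.5000
November 1 – December 31, 2028: 2 months at 2.4% → £17,000 × 2.4% × 2/12 = £68.0000
Total = £195.5000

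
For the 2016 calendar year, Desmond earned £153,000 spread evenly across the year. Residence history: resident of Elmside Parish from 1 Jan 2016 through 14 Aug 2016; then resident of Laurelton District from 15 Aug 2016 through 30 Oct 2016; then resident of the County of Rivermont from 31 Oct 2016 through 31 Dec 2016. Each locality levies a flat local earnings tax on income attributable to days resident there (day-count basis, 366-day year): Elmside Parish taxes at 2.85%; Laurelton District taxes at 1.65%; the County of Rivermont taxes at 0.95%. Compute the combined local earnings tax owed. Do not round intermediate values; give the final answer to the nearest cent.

£3,481.80

Elmside Parish, 1 Jan – 14 Aug 2016: 227 days → £153,000 × 2.85% × 227/366 = £2,704.4631
Laurelton District, 15 Aug – 30 Oct 2016: 77 days → £153,000 × 1.65% × 77/366 = £531.1107
The County of Rivermont, 31 Oct – 31 Dec 2016: 62 days → £153,000 × 0.95% × 62/366 = £246.2213
Total = £3,481.7951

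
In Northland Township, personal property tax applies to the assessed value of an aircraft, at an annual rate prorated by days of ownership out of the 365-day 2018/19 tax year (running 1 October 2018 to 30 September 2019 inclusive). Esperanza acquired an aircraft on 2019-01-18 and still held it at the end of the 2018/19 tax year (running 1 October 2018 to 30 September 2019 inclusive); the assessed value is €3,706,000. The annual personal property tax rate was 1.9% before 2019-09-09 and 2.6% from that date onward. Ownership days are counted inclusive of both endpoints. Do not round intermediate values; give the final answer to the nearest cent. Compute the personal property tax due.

2019-01-18 to 2019-09-08: 234 days at 1.9% → €3,706,000 × 1.9% × 234/365 = €45,142.1260
2019-09-09 to 2019-09-30: 22 days at 2.6% → €3,706,000 × 2.6% × 22/365 = €5,807.7589
Total = €50,949.8849

€50,949.88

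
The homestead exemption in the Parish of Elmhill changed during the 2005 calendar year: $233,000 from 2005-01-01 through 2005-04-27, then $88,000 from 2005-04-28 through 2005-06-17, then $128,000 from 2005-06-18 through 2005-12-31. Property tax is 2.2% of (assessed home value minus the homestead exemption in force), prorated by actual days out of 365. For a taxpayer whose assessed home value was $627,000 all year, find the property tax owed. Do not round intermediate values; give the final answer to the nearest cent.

$10,360.49

2005-01-01 to 2005-04-27: 117 days, exemption $233,000 → ($627,000 − $233,000) × 2.2% × 117/365 = $2,778.5096
2005-04-28 to 2005-06-17: 51 days, exemption $88,000 → ($627,000 − $88,000) × 2.2% × 51/365 = $1,656.8712
2005-06-18 to 2005-12-31: 197 days, exemption $128,000 → ($627,000 − $128,000) × 2.2% × 197/365 = $5,925.1123
Total = $10,360.4932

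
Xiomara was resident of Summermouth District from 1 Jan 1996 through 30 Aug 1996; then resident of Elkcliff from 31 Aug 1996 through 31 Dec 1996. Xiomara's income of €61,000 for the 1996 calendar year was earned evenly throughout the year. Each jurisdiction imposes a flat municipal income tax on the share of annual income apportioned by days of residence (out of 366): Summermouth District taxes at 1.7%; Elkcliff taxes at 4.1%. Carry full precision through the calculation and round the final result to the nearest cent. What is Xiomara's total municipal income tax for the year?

€1,529.00

Summermouth District, 1 Jan – 30 Aug 1996: 243 days → €61,000 × 1.7% × 243/366 = €688.5000
Elkcliff, 31 Aug – 31 Dec 1996: 123 days → €61,000 × 4.1% × 123/366 = €840.5000
Total = €1,529.0000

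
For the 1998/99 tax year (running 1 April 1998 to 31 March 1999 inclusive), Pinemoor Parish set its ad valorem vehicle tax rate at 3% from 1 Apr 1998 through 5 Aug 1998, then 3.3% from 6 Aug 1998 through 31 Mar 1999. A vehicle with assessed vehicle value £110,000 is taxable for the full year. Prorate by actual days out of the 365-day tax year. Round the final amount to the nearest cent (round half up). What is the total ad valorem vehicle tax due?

£3,515.18

1 Apr – 5 Aug 1998: 127 days at 3% → £110,000 × 3% × 127/365 = £1,148.2192
6 Aug 1998 – 31 Mar 1999: 238 days at 3.3% → £110,000 × 3.3% × 238/365 = £2,366.9589
Total = £3,515.1781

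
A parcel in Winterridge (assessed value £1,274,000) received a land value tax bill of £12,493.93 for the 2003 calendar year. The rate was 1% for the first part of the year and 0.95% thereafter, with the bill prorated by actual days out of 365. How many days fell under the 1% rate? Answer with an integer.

Let d = days at the first rate; then 365 − d days at the second rate.
£1,274,000 × [1%·d + 0.95%·(365−d)] / 365 = £12,493.93
Solving gives d = 224, so the new rate took effect on 13 Aug 2003.

224 days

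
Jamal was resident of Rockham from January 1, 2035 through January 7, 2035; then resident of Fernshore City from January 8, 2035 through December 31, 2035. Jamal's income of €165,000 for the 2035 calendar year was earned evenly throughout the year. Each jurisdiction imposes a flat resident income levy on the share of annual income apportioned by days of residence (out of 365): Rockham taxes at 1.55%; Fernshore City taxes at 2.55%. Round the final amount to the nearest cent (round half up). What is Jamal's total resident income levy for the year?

€4,175.86

Rockham, January 1 – January 7, 2035: 7 days → €165,000 × 1.55% × 7/365 = €49.0479
Fernshore City, January 8 – December 31, 2035: 358 days → €165,000 × 2.55% × 358/365 = €4,126.8082
Total = €4,175.8562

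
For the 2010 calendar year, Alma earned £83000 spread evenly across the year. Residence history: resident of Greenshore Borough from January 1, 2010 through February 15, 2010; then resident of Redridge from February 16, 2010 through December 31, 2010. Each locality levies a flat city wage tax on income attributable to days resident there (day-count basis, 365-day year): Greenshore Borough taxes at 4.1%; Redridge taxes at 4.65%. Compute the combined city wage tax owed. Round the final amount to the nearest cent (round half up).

Greenshore Borough, January 1 – February 15, 2010: 46 days → £83000 × 4.1% × 46/365 = £428.8712
Redridge, February 16 – December 31, 2010: 319 days → £83000 × 4.65% × 319/365 = £3373.0973
Total = £3801.9685

£3801.97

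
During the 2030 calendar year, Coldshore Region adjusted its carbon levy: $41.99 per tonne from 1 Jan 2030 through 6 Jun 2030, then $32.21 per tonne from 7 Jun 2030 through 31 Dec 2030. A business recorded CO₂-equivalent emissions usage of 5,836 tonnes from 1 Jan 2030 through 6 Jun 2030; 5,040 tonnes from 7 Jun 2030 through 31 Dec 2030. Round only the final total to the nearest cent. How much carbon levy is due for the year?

$407,392.04

1 Jan – 6 Jun 2030: 5,836 tonnes at $41.99/tonne → $245,053.64
7 Jun – 31 Dec 2030: 5,040 tonnes at $32.21/tonne → $162,338.40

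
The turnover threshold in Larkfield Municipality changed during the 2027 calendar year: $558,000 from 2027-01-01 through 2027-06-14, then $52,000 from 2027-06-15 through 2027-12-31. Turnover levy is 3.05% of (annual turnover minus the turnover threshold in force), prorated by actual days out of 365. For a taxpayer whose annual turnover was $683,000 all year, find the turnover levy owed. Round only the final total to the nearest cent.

$12,268.94

2027-01-01 to 2027-06-14: 165 days, exemption $558,000 → ($683,000 − $558,000) × 3.05% × 165/365 = $1,723.4589
2027-06-15 to 2027-12-31: 200 days, exemption $52,000 → ($683,000 − $52,000) × 3.05% × 200/365 = $10,545.4795
Total = $12,268.9384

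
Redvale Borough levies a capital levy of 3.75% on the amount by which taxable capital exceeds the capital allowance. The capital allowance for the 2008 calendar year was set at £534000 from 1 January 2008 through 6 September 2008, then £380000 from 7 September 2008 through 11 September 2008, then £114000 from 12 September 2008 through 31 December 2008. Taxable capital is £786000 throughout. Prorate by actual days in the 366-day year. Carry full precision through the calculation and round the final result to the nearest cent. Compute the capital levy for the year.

£14305.53

1 January – 6 September 2008: 250 days, exemption £534000 → (£786000 − £534000) × 3.75% × 250/366 = £6454.9180
7 September – 11 September 2008: 5 days, exemption £380000 → (£786000 − £380000) × 3.75% × 5/366 = £207.9918
12 September – 31 December 2008: 111 days, exemption £114000 → (£786000 − £114000) × 3.75% × 111/366 = £7642.6230
Total = £14305.5328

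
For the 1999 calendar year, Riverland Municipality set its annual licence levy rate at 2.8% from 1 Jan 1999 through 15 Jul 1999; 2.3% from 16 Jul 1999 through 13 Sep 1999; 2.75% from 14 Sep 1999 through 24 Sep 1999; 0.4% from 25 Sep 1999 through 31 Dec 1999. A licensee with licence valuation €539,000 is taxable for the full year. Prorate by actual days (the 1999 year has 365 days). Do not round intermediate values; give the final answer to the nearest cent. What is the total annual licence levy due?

€11,167.64

1 Jan – 15 Jul 1999: 196 days at 2.8% → €539,000 × 2.8% × 196/365 = €8,104.1973
16 Jul – 13 Sep 1999: 60 days at 2.3% → €539,000 × 2.3% × 60/365 = €2,037.8630
14 Sep – 24 Sep 1999: 11 days at 2.75% → €539,000 × 2.75% × 11/365 = €446.7055
25 Sep – 31 Dec 1999: 98 days at 0.4% → €539,000 × 0.4% × 98/365 = €578.8712
Total = €11,167.6370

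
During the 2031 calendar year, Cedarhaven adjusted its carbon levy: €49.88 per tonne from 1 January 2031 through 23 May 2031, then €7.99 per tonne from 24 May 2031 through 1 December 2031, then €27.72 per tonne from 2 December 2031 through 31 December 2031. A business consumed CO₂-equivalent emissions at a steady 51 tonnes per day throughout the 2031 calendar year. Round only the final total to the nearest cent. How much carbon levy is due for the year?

1 January – 23 May 2031: 143 days × 51 tonnes/day = 7,293 tonnes at €49.88/tonne → €363774.84
24 May – 1 December 2031: 192 days × 51 tonnes/day = 9,792 tonnes at €7.99/tonne → €78238.08
2 December – 31 December 2031: 30 days × 51 tonnes/day = 1,530 tonnes at €27.72/tonne → €42411.60

€484424.52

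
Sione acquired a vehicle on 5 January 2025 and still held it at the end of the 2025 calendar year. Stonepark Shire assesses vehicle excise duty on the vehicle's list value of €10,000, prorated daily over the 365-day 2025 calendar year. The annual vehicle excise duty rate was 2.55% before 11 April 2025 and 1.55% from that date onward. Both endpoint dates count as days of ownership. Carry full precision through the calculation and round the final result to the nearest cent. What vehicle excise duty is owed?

5 January – 10 April 2025: 96 days at 2.55% → €10,000 × 2.55% × 96/365 = €67.0685
11 April – 31 December 2025: 265 days at 1.55% → €10,000 × 1.55% × 265/365 = €112.5342
Total = €179.6027

€179.60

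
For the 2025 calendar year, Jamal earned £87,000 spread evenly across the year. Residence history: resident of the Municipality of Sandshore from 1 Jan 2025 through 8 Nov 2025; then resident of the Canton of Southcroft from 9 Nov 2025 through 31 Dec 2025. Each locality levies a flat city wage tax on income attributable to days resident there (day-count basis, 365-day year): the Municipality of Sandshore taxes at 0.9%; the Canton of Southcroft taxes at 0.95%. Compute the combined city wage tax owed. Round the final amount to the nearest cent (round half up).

The Municipality of Sandshore, 1 Jan – 8 Nov 2025: 312 days → £87,000 × 0.9% × 312/365 = £669.3041
The Canton of Southcroft, 9 Nov – 31 Dec 2025: 53 days → £87,000 × 0.95% × 53/365 = £120.0123
Total = £789.3164

£789.32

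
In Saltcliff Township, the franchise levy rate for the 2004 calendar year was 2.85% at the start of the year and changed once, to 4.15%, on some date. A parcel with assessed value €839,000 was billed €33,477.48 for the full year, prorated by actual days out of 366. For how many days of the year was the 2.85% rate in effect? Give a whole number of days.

45 days

Let d = days at the first rate; then 366 − d days at the second rate.
€839,000 × [2.85%·d + 4.15%·(366−d)] / 366 = €33,477.48
Solving gives d = 45, so the new rate took effect on 15 February 2004.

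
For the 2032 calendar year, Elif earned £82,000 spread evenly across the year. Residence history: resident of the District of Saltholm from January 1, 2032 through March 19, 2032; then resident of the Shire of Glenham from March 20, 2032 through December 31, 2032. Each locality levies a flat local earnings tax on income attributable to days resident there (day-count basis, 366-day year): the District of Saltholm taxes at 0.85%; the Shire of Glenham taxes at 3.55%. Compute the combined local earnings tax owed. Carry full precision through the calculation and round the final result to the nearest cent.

The District of Saltholm, January 1 – March 19, 2032: 79 days → £82,000 × 0.85% × 79/366 = £150.4454
The Shire of Glenham, March 20 – December 31, 2032: 287 days → £82,000 × 3.55% × 287/366 = £2,282.6694
Total = £2,433.1148

£2,433.11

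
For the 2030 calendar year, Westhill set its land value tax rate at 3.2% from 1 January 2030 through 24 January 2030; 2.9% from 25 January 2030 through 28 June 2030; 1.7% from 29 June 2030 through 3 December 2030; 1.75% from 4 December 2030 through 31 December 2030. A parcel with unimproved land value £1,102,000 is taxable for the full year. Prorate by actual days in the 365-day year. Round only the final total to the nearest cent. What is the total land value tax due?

£25,478.84

1 January – 24 January 2030: 24 days at 3.2% → £1,102,000 × 3.2% × 24/365 = £2,318.7288
25 January – 28 June 2030: 155 days at 2.9% → £1,102,000 × 2.9% × 155/365 = £13,571.2055
29 June – 3 December 2030: 158 days at 1.7% → £1,102,000 × 1.7% × 158/365 = £8,109.5123
4 December – 31 December 2030: 28 days at 1.75% → £1,102,000 × 1.75% × 28/365 = £1,479.3973
Total = £25,478.8438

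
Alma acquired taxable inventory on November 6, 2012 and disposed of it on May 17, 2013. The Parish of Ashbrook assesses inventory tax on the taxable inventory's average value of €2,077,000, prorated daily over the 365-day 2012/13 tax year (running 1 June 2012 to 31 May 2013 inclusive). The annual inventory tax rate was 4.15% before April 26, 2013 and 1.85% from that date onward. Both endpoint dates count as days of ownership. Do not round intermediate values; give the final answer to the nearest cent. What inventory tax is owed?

€42,698.00

November 6, 2012 – April 25, 2013: 171 days at 4.15% → €2,077,000 × 4.15% × 171/365 = €40,382.0014
April 26 – May 17, 2013: 22 days at 1.85% → €2,077,000 × 1.85% × 22/365 = €2,315.9973
Total = €42,697.9986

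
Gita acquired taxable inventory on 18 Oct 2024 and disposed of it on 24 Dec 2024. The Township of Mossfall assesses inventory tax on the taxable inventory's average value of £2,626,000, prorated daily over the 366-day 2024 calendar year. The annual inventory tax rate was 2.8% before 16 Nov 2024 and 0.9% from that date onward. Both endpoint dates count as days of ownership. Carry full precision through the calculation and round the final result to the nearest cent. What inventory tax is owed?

18 Oct – 15 Nov 2024: 29 days at 2.8% → £2,626,000 × 2.8% × 29/366 = £5,825.9891
16 Nov – 24 Dec 2024: 39 days at 0.9% → £2,626,000 × 0.9% × 39/366 = £2,518.3770
Total = £8,344.3661

£8,344.37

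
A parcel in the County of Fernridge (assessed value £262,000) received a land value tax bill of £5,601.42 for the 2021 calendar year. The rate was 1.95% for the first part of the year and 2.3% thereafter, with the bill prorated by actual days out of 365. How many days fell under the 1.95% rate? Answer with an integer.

Let d = days at the first rate; then 365 − d days at the second rate.
£262,000 × [1.95%·d + 2.3%·(365−d)] / 365 = £5,601.42
Solving gives d = 169, so the new rate took effect on 19 June 2021.

169 days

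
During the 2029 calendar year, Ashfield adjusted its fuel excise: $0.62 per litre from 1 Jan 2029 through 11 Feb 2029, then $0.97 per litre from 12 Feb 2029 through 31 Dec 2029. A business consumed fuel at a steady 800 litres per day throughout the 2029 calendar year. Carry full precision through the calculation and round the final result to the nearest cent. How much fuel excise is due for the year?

$271480.00

1 Jan – 11 Feb 2029: 42 days × 800 litres/day = 33,600 litres at $0.62/litre → $20832.00
12 Feb – 31 Dec 2029: 323 days × 800 litres/day = 258,400 litres at $0.97/litre → $250648.00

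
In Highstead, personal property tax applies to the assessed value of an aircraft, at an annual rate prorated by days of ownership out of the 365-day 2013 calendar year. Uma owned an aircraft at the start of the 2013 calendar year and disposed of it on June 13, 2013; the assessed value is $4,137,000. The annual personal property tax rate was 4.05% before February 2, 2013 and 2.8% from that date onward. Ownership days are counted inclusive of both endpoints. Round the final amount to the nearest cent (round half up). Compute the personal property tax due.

January 1 – February 1, 2013: 32 days at 4.05% → $4,137,000 × 4.05% × 32/365 = $14,689.1836
February 2 – June 13, 2013: 132 days at 2.8% → $4,137,000 × 2.8% × 132/365 = $41,891.3753
Total = $56,580.5589

$56,580.56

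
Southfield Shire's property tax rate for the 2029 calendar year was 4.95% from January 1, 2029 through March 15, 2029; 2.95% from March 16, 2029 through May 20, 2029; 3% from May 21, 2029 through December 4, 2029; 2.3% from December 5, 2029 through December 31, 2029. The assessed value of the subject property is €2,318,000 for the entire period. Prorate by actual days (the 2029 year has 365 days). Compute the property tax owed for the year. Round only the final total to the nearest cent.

€77,294.19

January 1 – March 15, 2029: 74 days at 4.95% → €2,318,000 × 4.95% × 74/365 = €23,262.5589
March 16 – May 20, 2029: 66 days at 2.95% → €2,318,000 × 2.95% × 66/365 = €12,364.7836
May 21 – December 4, 2029: 198 days at 3% → €2,318,000 × 3% × 198/365 = €37,723.0685
December 5 – December 31, 2029: 27 days at 2.3% → €2,318,000 × 2.3% × 27/365 = €3,943.7753
Total = €77,294.1863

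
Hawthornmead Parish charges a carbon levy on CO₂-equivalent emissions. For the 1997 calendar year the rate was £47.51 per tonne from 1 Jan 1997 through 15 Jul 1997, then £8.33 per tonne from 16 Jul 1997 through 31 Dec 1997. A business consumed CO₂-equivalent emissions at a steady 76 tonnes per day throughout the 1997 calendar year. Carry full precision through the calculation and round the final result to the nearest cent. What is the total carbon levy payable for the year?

1 Jan – 15 Jul 1997: 196 days × 76 tonnes/day = 14,896 tonnes at £47.51/tonne → £707,708.96
16 Jul – 31 Dec 1997: 169 days × 76 tonnes/day = 12,844 tonnes at £8.33/tonne → £106,990.52

£814,699.48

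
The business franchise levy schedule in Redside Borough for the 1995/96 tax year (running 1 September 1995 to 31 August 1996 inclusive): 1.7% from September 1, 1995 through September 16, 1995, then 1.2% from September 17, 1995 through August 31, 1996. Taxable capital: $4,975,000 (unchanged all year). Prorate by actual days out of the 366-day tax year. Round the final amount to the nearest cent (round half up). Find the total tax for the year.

$60,787.43

September 1 – September 16, 1995: 16 days at 1.7% → $4,975,000 × 1.7% × 16/366 = $3,697.2678
September 17, 1995 – August 31, 1996: 350 days at 1.2% → $4,975,000 × 1.2% × 350/366 = $57,090.1639
Total = $60,787.4317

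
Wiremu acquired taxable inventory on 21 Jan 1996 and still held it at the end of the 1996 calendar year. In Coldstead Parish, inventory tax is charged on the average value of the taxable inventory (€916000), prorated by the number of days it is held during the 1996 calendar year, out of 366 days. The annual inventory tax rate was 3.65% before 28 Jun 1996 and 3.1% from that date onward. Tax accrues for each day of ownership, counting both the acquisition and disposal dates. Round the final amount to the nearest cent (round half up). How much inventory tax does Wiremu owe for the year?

€29032.95

21 Jan – 27 Jun 1996: 159 days at 3.65% → €916000 × 3.65% × 159/366 = €14524.6066
28 Jun – 31 Dec 1996: 187 days at 3.1% → €916000 × 3.1% × 187/366 = €14508.3388
Total = €29032.9454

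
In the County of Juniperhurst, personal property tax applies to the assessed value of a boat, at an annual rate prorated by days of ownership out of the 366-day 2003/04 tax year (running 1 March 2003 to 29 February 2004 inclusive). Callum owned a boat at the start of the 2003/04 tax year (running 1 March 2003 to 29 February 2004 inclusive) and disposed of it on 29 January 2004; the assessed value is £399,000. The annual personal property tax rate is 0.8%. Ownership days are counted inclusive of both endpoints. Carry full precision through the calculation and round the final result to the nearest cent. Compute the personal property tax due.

£2,921.64

Days held (1 March 2003 – 29 January 2004): 335 out of 366
Tax = £399,000 × 0.8% × 335/366 = £2,921.6393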